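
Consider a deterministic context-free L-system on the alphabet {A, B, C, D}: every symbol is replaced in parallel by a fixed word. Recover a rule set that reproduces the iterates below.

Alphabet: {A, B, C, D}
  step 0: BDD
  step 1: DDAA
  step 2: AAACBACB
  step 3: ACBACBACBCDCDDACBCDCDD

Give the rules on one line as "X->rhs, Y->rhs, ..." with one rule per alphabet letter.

  step 2 ⇒ step 3: AAACBACB ⇒ ACB·ACB·ACB·CDC·DD·ACB·CDC·DD
    A ↦ ACB
    B ↦ DD
    C ↦ CDC
  step 0 ⇒ step 1: BDD ⇒ DD·A·A
    D ↦ A

A->ACB, B->DD, C->CDC, D->A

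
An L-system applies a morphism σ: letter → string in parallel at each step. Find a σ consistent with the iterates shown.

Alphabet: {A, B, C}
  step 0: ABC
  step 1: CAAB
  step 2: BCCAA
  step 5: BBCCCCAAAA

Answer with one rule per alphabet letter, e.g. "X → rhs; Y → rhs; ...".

  step 1 ⇒ step 2: CAAB ⇒ B·C·C·AA
    A ↦ C
    B ↦ AA
    C ↦ B

A->C, B->AA, C->B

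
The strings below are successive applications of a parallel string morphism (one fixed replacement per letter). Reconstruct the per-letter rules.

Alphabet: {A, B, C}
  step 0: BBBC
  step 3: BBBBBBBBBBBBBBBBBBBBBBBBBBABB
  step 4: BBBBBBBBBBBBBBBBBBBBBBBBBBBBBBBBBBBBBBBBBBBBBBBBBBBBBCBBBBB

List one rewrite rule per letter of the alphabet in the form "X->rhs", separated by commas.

  step 3 ⇒ step 4: BBBBBBBBBBBBBBBBBBBBBBBBBBABB ⇒ BB·BB·BB·BB·BB·BB·BB·BB·BB·BB·BB·BB·BB·BB·BB·BB·BB·BB·BB·BB·BB·BB·BB·BB·BB·BB·BCB·BB·BB
    A ↦ BCB
    B ↦ BB
    C ↦ A  (constrained at step 0)

A->BCB, B->BB, C->A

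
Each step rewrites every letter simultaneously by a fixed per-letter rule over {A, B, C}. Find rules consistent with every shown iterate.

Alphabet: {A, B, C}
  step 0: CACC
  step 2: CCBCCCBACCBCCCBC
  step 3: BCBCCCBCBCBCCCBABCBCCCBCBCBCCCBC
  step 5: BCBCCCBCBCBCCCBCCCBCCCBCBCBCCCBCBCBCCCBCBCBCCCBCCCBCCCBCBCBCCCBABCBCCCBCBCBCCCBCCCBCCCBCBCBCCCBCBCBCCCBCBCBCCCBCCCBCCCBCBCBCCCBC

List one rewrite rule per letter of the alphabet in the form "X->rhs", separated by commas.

  step 2 ⇒ step 3: CCBCCCBACCBCCCBC ⇒ BC·BC·CC·BC·BC·BC·CC·BA·BC·BC·CC·BC·BC·BC·CC·BC
    A ↦ BA
    B ↦ CC
    C ↦ BC

A->BA, B->CC, C->BC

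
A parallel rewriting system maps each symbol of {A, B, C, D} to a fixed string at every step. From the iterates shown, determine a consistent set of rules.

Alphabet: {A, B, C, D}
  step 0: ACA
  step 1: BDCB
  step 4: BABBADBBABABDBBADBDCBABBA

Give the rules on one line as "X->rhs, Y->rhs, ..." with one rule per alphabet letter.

  step 0 ⇒ step 1: ACA ⇒ B·DC·B
    A ↦ B
    C ↦ DC
    B ↦ BA  (constrained at step 1)
    D ↦ DB  (constrained at step 1)

A->B, B->BA, C->DC, D->DB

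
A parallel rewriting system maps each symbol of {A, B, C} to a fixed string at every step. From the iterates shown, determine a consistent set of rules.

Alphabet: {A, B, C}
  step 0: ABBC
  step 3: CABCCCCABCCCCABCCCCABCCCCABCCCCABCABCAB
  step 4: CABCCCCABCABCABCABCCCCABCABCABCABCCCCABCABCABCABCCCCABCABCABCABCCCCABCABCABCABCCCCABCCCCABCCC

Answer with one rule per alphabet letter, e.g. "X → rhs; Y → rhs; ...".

A->CC, B->C, C->CAB

  step 3 ⇒ step 4: CABCCCCABCCCCABCCCCABCCCCABCCCCABCABCAB ⇒ CAB·CC·C·CAB·CAB·CAB·CAB·CC·C·CAB·CAB·CAB·CAB·CC·C·CAB·CAB·CAB·CAB·CC·C·CAB·CAB·CAB·CAB·CC·C·CAB·CAB·CAB·CAB·CC·C·CAB·CC·C·CAB·CC·C
    A ↦ CC
    B ↦ C
    C ↦ CAB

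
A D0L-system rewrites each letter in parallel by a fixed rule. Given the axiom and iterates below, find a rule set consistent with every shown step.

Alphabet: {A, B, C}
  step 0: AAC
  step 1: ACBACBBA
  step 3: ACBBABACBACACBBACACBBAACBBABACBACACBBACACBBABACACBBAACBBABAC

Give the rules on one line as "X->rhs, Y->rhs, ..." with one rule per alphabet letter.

  step 0 ⇒ step 1: AAC ⇒ ACB·ACB·BA
    A ↦ ACB
    C ↦ BA
    B ↦ BAC  (constrained at step 1)

A->ACB, B->BAC, C->BA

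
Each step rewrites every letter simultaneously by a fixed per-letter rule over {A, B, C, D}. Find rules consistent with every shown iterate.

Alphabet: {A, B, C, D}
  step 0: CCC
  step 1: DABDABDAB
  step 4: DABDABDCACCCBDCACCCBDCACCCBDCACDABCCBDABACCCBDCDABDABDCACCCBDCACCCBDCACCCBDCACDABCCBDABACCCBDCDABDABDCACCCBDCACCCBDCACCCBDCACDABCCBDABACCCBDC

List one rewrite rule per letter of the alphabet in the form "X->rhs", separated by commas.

A->CCB, B->DC, C->DAB, D->AC

  step 0 ⇒ step 1: CCC ⇒ DAB·DAB·DAB
    C ↦ DAB
    A ↦ CCB  (constrained at step 1)
    B ↦ DC  (constrained at step 1)
    D ↦ AC  (constrained at step 1)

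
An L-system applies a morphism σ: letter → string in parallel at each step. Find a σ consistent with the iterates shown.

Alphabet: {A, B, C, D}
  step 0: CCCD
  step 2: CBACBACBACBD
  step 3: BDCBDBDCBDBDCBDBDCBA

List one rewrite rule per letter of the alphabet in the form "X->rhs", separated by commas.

A->BD, B->C, C->BD, D->BA

  step 2 ⇒ step 3: CBACBACBACBD ⇒ BD·C·BD·BD·C·BD·BD·C·BD·BD·C·BA
    A ↦ BD
    B ↦ C
    C ↦ BD
    D ↦ BA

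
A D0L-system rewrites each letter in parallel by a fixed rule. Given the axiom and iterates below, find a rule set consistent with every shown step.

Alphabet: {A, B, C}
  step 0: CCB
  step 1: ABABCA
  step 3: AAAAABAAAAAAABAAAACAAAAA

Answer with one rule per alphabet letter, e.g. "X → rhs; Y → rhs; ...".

  step 0 ⇒ step 1: CCB ⇒ AB·AB·CA
    B ↦ CA
    C ↦ AB
    A ↦ AA  (constrained at step 1)

A->AA, B->CA, C->AB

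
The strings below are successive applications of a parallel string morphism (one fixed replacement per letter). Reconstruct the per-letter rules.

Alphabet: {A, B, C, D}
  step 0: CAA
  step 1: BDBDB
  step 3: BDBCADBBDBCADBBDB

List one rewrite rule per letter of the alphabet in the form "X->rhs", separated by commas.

A->DB, B->CA, C->B, D->BA

  step 0 ⇒ step 1: CAA ⇒ B·DB·DB
    A ↦ DB
    C ↦ B
    B ↦ CA  (constrained at step 1)
    D ↦ BA  (constrained at step 1)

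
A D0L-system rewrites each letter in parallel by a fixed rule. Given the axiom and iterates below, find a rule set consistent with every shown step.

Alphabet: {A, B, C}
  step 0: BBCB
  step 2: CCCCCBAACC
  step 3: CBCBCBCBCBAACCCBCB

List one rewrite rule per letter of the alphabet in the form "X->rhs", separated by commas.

  step 2 ⇒ step 3: CCCCCBAACC ⇒ CB·CB·CB·CB·CB·AA·C·C·CB·CB
    A ↦ C
    B ↦ AA
    C ↦ CB

A->C, B->AA, C->CB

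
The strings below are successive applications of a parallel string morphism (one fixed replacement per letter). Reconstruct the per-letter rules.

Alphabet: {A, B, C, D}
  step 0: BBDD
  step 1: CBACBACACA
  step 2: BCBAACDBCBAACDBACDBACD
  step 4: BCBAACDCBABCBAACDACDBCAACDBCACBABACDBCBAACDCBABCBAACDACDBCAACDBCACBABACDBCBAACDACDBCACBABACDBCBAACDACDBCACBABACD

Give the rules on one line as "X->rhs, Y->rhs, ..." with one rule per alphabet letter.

  step 1 ⇒ step 2: CBACBACACA ⇒ B·CBA·ACD·B·CBA·ACD·B·ACD·B·ACD
    A ↦ ACD
    B ↦ CBA
    C ↦ B
  step 0 ⇒ step 1: BBDD ⇒ CBA·CBA·CA·CA
    D ↦ CA

A->ACD, B->CBA, C->B, D->CA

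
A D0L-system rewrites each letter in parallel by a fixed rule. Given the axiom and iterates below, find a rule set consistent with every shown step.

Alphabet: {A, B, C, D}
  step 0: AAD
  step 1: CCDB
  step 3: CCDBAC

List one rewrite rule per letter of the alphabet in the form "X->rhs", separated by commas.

  step 0 ⇒ step 1: AAD ⇒ C·C·DB
    A ↦ C
    D ↦ DB
    B ↦ A  (constrained at step 1)
    C ↦ A  (constrained at step 1)

A->C, B->A, C->A, D->DB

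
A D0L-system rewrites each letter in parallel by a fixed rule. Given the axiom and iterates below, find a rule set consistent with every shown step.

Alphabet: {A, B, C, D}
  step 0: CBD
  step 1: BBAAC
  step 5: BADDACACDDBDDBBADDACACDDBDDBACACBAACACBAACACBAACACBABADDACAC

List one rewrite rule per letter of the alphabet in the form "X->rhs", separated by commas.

  step 0 ⇒ step 1: CBD ⇒ B·BA·AC
    B ↦ BA
    C ↦ B
    D ↦ AC
    A ↦ DD  (constrained at step 1)

A->DD, B->BA, C->B, D->AC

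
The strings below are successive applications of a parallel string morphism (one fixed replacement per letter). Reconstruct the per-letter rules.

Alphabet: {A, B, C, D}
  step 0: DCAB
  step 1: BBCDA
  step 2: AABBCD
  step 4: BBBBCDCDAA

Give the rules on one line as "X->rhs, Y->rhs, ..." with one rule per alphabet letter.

  step 1 ⇒ step 2: BBCDA ⇒ A·A·B·B·CD
    A ↦ CD
    B ↦ A
    C ↦ B
    D ↦ B

A->CD, B->A, C->B, D->B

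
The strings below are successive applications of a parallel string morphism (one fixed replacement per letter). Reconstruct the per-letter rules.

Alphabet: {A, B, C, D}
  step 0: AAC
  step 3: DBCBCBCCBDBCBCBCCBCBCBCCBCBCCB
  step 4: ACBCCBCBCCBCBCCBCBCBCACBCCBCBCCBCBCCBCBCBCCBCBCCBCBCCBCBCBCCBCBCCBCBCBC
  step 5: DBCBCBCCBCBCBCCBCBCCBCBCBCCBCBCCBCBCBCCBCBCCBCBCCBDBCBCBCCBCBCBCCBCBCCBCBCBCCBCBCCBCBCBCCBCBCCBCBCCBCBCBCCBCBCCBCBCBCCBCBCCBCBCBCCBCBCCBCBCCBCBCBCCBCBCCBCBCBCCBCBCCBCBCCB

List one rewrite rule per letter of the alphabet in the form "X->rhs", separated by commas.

  step 4 ⇒ step 5: ACBCCBCBCCBCBCCBCBCBCACBCCBCBCCBCBCCBCBCBCCBCBCCBCBCCBCBCBCCBCBCCBCBCBC ⇒ DB·CB·CBC·CB·CB·CBC·CB·CBC·CB·CB·CBC·CB·CBC·CB·CB·CBC·CB·CBC·CB·CBC·CB·DB·CB·CBC·CB·CB·CBC·CB·CBC·CB·CB·CBC·CB·CBC·CB·CB·CBC·CB·CBC·CB·CBC·CB·CB·CBC·CB·CBC·CB·CB·CBC·CB·CBC·CB·CB·CBC·CB·CBC·CB·CBC·CB·CB·CBC·CB·CBC·CB·CB·CBC·CB·CBC·CB·CBC·CB
    A ↦ DB
    B ↦ CBC
    C ↦ CB
  step 3 ⇒ step 4: DBCBCBCCBDBCBCBCCBCBCBCCBCBCCB ⇒ A·CBC·CB·CBC·CB·CBC·CB·CB·CBC·A·CBC·CB·CBC·CB·CBC·CB·CB·CBC·CB·CBC·CB·CBC·CB·CB·CBC·CB·CBC·CB·CB·CBC
    D ↦ A

A->DB, B->CBC, C->CB, D->A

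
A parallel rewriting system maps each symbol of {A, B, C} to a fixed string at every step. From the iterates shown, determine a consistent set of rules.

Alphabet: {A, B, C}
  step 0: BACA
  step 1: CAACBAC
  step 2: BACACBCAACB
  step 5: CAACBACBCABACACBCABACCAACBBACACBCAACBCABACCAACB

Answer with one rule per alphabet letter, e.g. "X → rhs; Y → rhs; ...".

  step 1 ⇒ step 2: CAACBAC ⇒ B·AC·AC·B·CA·AC·B
    A ↦ AC
    B ↦ CA
    C ↦ B

A->AC, B->CA, C->B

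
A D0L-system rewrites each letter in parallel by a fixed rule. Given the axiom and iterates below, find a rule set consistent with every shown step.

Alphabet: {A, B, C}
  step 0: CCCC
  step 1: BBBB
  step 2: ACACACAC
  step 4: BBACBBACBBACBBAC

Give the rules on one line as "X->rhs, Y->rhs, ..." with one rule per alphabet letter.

A->CC, B->AC, C->B

  step 1 ⇒ step 2: BBBB ⇒ AC·AC·AC·AC
    B ↦ AC
    A ↦ CC  (constrained at step 2)
  step 0 ⇒ step 1: CCCC ⇒ B·B·B·B
    C ↦ B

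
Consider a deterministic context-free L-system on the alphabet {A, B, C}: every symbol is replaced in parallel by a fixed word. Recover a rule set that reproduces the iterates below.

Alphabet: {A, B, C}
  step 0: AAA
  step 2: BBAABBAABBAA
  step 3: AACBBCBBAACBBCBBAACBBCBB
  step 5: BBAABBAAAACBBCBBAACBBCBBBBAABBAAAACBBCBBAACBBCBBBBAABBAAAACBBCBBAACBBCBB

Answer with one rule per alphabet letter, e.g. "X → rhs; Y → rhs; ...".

  step 2 ⇒ step 3: BBAABBAABBAA ⇒ A·A·CBB·CBB·A·A·CBB·CBB·A·A·CBB·CBB
    A ↦ CBB
    B ↦ A
    C ↦ BB  (constrained at step 3)

A->CBB, B->A, C->BB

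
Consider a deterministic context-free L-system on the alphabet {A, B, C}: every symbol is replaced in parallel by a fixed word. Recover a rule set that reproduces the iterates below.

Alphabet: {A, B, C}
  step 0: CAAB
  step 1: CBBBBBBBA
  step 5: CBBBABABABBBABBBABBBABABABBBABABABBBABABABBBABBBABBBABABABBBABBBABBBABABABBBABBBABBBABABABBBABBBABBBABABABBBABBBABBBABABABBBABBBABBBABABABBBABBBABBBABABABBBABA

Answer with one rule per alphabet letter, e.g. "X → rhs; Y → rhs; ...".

A->BB, B->BA, C->CBB

  step 0 ⇒ step 1: CAAB ⇒ CBB·BB·BB·BA
    A ↦ BB
    B ↦ BA
    C ↦ CBB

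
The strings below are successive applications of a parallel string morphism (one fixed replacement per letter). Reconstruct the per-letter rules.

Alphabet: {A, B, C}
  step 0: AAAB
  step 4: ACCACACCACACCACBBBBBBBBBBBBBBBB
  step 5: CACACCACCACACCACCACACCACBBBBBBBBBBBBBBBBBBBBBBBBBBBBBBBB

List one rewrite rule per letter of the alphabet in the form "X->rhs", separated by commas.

A->C, B->BB, C->AC

  step 4 ⇒ step 5: ACCACACCACACCACBBBBBBBBBBBBBBBB ⇒ C·AC·AC·C·AC·C·AC·AC·C·AC·C·AC·AC·C·AC·BB·BB·BB·BB·BB·BB·BB·BB·BB·BB·BB·BB·BB·BB·BB·BB
    A ↦ C
    B ↦ BB
    C ↦ AC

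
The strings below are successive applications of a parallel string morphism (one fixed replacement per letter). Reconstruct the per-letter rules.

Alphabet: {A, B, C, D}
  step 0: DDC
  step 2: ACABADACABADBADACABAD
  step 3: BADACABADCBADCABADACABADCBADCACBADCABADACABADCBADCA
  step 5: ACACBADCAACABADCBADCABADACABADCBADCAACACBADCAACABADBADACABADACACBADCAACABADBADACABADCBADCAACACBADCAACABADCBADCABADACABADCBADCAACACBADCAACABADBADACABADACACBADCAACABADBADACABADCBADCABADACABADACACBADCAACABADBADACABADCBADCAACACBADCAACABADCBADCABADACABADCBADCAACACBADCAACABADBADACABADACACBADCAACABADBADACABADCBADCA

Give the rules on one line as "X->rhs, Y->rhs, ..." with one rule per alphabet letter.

A->BAD, B->C, C->ACA, D->CA

  step 2 ⇒ step 3: ACABADACABADBADACABAD ⇒ BAD·ACA·BAD·C·BAD·CA·BAD·ACA·BAD·C·BAD·CA·C·BAD·CA·BAD·ACA·BAD·C·BAD·CA
    A ↦ BAD
    B ↦ C
    C ↦ ACA
    D ↦ CA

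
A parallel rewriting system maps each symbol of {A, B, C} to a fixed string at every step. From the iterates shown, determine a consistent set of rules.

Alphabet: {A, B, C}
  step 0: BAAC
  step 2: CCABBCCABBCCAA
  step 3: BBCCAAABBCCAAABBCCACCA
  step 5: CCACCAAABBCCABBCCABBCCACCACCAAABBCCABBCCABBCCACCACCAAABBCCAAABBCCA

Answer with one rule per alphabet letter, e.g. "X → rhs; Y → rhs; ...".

A->CCA, B->A, C->B

  step 2 ⇒ step 3: CCABBCCABBCCAA ⇒ B·B·CCA·A·A·B·B·CCA·A·A·B·B·CCA·CCA
    A ↦ CCA
    B ↦ A
    C ↦ B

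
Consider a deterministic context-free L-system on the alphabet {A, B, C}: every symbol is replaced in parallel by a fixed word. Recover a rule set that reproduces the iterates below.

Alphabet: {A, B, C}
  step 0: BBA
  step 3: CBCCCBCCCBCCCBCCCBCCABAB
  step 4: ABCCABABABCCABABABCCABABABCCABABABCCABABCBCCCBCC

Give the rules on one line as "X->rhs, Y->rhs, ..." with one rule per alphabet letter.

  step 3 ⇒ step 4: CBCCCBCCCBCCCBCCCBCCABAB ⇒ AB·CC·AB·AB·AB·CC·AB·AB·AB·CC·AB·AB·AB·CC·AB·AB·AB·CC·AB·AB·CB·CC·CB·CC
    A ↦ CB
    B ↦ CC
    C ↦ AB

A->CB, B->CC, C->AB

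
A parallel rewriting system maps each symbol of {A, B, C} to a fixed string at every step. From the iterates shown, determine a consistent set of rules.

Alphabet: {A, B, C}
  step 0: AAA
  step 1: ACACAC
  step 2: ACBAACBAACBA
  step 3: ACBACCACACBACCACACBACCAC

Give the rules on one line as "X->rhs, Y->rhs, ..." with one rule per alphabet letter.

A->AC, B->CC, C->BA

  step 2 ⇒ step 3: ACBAACBAACBA ⇒ AC·BA·CC·AC·AC·BA·CC·AC·AC·BA·CC·AC
    A ↦ AC
    B ↦ CC
    C ↦ BA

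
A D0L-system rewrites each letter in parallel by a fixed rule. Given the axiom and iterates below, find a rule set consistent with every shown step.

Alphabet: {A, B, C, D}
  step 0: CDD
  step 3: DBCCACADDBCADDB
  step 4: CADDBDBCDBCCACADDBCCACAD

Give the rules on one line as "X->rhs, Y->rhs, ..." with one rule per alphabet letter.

  step 3 ⇒ step 4: DBCCACADDBCADDB ⇒ CA·D·DB·DB·C·DB·C·CA·CA·D·DB·C·CA·CA·D
    A ↦ C
    B ↦ D
    C ↦ DB
    D ↦ CA

A->C, B->D, C->DB, D->CA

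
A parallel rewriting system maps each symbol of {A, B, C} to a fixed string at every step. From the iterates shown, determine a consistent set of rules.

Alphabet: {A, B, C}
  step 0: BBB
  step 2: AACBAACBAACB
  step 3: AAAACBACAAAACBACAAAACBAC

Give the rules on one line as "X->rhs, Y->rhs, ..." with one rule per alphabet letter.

  step 2 ⇒ step 3: AACBAACBAACB ⇒ AA·AA·CB·AC·AA·AA·CB·AC·AA·AA·CB·AC
    A ↦ AA
    B ↦ AC
    C ↦ CB

A->AA, B->AC, C->CB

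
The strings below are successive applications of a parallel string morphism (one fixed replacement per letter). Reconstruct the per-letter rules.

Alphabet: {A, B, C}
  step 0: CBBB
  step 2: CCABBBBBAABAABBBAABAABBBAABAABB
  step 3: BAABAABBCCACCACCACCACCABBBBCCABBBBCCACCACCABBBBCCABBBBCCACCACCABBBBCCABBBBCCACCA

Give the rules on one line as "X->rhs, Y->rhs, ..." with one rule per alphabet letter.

  step 2 ⇒ step 3: CCABBBBBAABAABBBAABAABBBAABAABB ⇒ BAA·BAA·BB·CCA·CCA·CCA·CCA·CCA·BB·BB·CCA·BB·BB·CCA·CCA·CCA·BB·BB·CCA·BB·BB·CCA·CCA·CCA·BB·BB·CCA·BB·BB·CCA·CCA
    A ↦ BB
    B ↦ CCA
    C ↦ BAA

A->BB, B->CCA, C->BAA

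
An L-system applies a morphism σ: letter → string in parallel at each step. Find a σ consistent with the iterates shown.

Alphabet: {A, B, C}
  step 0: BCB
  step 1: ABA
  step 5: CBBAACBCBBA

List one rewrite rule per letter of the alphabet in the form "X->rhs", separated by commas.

  step 0 ⇒ step 1: BCB ⇒ A·B·A
    B ↦ A
    C ↦ B
    A ↦ CB  (constrained at step 1)

A->CB, B->A, C->B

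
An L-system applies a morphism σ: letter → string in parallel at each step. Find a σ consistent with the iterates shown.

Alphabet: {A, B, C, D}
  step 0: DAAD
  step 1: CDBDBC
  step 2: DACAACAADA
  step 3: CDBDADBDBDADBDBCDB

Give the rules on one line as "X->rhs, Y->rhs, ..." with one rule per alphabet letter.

  step 2 ⇒ step 3: DACAACAADA ⇒ C·DB·DA·DB·DB·DA·DB·DB·C·DB
    A ↦ DB
    C ↦ DA
    D ↦ C
  step 1 ⇒ step 2: CDBDBC ⇒ DA·C·AA·C·AA·DA
    B ↦ AA

A->DB, B->AA, C->DA, D->C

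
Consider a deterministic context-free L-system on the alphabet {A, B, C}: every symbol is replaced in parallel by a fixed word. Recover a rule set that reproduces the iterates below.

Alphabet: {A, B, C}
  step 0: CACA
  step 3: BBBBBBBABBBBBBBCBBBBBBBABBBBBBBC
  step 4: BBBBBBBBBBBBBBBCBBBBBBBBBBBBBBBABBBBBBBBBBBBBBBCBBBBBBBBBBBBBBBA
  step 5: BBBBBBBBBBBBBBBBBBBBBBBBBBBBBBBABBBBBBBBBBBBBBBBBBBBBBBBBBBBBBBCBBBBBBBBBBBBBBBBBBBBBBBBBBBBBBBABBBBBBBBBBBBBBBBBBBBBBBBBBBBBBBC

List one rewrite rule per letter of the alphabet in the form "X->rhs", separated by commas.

A->BC, B->BB, C->BA

  step 4 ⇒ step 5: BBBBBBBBBBBBBBBCBBBBBBBBBBBBBBBABBBBBBBBBBBBBBBCBBBBBBBBBBBBBBBA ⇒ BB·BB·BB·BB·BB·BB·BB·BB·BB·BB·BB·BB·BB·BB·BB·BA·BB·BB·BB·BB·BB·BB·BB·BB·BB·BB·BB·BB·BB·BB·BB·BC·BB·BB·BB·BB·BB·BB·BB·BB·BB·BB·BB·BB·BB·BB·BB·BA·BB·BB·BB·BB·BB·BB·BB·BB·BB·BB·BB·BB·BB·BB·BB·BC
    A ↦ BC
    B ↦ BB
    C ↦ BA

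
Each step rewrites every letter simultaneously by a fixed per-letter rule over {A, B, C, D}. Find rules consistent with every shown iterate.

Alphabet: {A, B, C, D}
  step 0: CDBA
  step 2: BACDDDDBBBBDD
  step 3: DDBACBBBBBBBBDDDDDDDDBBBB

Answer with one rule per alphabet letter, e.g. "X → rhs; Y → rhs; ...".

  step 2 ⇒ step 3: BACDDDDBBBBDD ⇒ DD·B·AC·BB·BB·BB·BB·DD·DD·DD·DD·BB·BB
    A ↦ B
    B ↦ DD
    C ↦ AC
    D ↦ BB

A->B, B->DD, C->AC, D->BB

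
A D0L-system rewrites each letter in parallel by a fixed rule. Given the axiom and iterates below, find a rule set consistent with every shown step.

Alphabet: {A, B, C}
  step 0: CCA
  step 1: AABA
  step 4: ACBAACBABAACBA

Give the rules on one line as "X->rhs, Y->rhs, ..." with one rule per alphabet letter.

A->BA, B->C, C->A

  step 0 ⇒ step 1: CCA ⇒ A·A·BA
    A ↦ BA
    C ↦ A
    B ↦ C  (constrained at step 1)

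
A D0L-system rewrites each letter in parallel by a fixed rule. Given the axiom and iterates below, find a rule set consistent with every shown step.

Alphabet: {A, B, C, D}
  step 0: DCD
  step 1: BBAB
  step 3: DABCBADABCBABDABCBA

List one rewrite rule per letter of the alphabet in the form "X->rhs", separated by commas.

A->D, B->ABC, C->BA, D->B

  step 0 ⇒ step 1: DCD ⇒ B·BA·B
    C ↦ BA
    D ↦ B
    A ↦ D  (constrained at step 1)
    B ↦ ABC  (constrained at step 1)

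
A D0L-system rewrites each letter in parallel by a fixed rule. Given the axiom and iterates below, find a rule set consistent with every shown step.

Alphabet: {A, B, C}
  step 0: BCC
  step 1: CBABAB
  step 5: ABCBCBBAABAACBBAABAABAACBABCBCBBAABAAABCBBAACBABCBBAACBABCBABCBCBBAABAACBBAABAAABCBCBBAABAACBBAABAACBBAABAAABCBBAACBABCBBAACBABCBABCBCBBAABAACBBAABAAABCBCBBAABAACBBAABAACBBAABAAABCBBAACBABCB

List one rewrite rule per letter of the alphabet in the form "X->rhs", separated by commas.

A->BAA, B->CB, C->AB

  step 0 ⇒ step 1: BCC ⇒ CB·AB·AB
    B ↦ CB
    C ↦ AB
    A ↦ BAA  (constrained at step 1)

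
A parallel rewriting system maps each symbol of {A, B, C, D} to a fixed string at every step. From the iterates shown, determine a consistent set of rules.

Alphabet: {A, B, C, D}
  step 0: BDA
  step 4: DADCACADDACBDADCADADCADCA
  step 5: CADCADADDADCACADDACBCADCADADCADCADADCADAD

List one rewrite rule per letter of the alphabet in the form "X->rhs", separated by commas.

  step 4 ⇒ step 5: DADCACADDACBDADCADADCADCA ⇒ CA·D·CA·DA·D·DA·D·CA·CA·D·DA·CB·CA·D·CA·DA·D·CA·D·CA·DA·D·CA·DA·D
    A ↦ D
    B ↦ CB
    C ↦ DA
    D ↦ CA

A->D, B->CB, C->DA, D->CA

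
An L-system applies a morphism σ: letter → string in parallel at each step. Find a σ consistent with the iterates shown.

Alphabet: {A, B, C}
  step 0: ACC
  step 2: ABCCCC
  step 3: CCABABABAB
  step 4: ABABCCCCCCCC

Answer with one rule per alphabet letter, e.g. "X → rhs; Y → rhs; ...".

  step 3 ⇒ step 4: CCABABABAB ⇒ AB·AB·C·C·C·C·C·C·C·C
    A ↦ C
    B ↦ C
    C ↦ AB

A->C, B->C, C->AB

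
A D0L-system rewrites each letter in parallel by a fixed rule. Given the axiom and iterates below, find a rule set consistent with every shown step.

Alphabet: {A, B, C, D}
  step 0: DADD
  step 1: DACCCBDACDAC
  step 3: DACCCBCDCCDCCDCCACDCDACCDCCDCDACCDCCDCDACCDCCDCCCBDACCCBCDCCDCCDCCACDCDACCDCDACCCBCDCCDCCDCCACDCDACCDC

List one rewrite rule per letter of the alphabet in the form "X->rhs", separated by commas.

A->CCB, B->CA, C->CDC, D->DAC

  step 0 ⇒ step 1: DADD ⇒ DAC·CCB·DAC·DAC
    A ↦ CCB
    D ↦ DAC
    B ↦ CA  (constrained at step 1)
    C ↦ CDC  (constrained at step 1)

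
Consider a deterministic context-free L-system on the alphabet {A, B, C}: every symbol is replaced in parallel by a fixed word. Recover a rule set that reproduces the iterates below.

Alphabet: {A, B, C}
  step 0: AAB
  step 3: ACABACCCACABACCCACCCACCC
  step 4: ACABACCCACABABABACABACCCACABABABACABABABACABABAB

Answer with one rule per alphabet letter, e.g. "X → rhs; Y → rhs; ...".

A->AC, B->CC, C->AB

  step 3 ⇒ step 4: ACABACCCACABACCCACCCACCC ⇒ AC·AB·AC·CC·AC·AB·AB·AB·AC·AB·AC·CC·AC·AB·AB·AB·AC·AB·AB·AB·AC·AB·AB·AB
    A ↦ AC
    B ↦ CC
    C ↦ AB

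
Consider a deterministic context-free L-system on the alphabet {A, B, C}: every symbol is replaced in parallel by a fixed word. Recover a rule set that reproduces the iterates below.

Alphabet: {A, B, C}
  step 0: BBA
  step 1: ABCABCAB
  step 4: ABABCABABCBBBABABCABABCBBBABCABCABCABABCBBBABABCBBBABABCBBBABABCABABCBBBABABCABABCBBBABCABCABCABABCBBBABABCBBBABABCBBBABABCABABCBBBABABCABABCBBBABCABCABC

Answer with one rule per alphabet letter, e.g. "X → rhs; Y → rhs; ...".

  step 0 ⇒ step 1: BBA ⇒ ABC·ABC·AB
    A ↦ AB
    B ↦ ABC
    C ↦ BBB  (constrained at step 1)

A->AB, B->ABC, C->BBB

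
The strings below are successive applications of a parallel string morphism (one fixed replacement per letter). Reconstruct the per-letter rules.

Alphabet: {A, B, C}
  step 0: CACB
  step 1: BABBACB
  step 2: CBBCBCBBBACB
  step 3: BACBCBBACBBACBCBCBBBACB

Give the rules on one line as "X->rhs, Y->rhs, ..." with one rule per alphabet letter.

A->B, B->CB, C->BA

  step 2 ⇒ step 3: CBBCBCBBBACB ⇒ BA·CB·CB·BA·CB·BA·CB·CB·CB·B·BA·CB
    A ↦ B
    B ↦ CB
    C ↦ BA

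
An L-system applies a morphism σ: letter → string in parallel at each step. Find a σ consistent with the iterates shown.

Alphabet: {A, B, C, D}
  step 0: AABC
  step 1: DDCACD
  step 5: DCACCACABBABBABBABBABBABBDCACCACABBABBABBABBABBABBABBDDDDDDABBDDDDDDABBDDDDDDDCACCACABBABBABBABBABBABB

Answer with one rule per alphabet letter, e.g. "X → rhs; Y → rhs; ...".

  step 0 ⇒ step 1: AABC ⇒ D·D·CAC·D
    A ↦ D
    B ↦ CAC
    C ↦ D
    D ↦ ABB  (constrained at step 1)

A->D, B->CAC, C->D, D->ABB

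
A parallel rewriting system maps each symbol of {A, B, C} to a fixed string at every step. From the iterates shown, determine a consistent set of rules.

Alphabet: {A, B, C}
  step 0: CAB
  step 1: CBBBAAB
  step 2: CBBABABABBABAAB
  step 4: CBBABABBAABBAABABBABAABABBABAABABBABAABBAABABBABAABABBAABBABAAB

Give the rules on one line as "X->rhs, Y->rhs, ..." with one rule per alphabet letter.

A->BA, B->AB, C->CBB

  step 1 ⇒ step 2: CBBBAAB ⇒ CBB·AB·AB·AB·BA·BA·AB
    A ↦ BA
    B ↦ AB
    C ↦ CBB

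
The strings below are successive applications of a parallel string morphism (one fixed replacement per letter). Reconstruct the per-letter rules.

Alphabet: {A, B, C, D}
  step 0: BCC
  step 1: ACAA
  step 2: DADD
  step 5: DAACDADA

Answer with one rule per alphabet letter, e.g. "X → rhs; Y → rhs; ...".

A->D, B->AC, C->A, D->B

  step 1 ⇒ step 2: ACAA ⇒ D·A·D·D
    A ↦ D
    C ↦ A
  step 0 ⇒ step 1: BCC ⇒ AC·A·A
    B ↦ AC
    D ↦ B  (constrained at step 2)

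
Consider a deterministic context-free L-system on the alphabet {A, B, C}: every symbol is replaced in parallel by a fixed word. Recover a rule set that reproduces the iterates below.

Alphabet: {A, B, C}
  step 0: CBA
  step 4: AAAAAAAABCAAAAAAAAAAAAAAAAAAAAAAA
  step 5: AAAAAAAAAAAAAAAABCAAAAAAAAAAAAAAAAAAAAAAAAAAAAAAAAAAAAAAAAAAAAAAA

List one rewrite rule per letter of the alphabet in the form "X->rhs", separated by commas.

  step 4 ⇒ step 5: AAAAAAAABCAAAAAAAAAAAAAAAAAAAAAAA ⇒ AA·AA·AA·AA·AA·AA·AA·AA·BC·A·AA·AA·AA·AA·AA·AA·AA·AA·AA·AA·AA·AA·AA·AA·AA·AA·AA·AA·AA·AA·AA·AA·AA
    A ↦ AA
    B ↦ BC
    C ↦ A

A->AA, B->BC, C->A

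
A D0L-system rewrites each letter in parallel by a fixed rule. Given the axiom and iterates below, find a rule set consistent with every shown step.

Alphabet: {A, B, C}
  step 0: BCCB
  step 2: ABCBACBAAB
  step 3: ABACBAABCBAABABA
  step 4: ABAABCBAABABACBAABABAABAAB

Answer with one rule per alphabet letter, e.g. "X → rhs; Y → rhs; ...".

A->AB, B->A, C->CB

  step 3 ⇒ step 4: ABACBAABCBAABABA ⇒ AB·A·AB·CB·A·AB·AB·A·CB·A·AB·AB·A·AB·A·AB
    A ↦ AB
    B ↦ A
    C ↦ CB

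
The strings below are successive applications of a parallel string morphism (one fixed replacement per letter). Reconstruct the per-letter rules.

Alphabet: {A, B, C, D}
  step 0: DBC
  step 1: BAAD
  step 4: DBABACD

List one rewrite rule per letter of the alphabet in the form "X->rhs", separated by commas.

A->C, B->A, C->D, D->BA

  step 0 ⇒ step 1: DBC ⇒ BA·A·D
    B ↦ A
    C ↦ D
    D ↦ BA
    A ↦ C  (constrained at step 1)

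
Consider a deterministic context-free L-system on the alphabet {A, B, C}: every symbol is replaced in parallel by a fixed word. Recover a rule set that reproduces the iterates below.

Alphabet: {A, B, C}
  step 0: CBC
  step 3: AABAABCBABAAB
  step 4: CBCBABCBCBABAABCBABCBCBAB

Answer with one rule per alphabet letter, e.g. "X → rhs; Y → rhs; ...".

A->CB, B->AB, C->A

  step 3 ⇒ step 4: AABAABCBABAAB ⇒ CB·CB·AB·CB·CB·AB·A·AB·CB·AB·CB·CB·AB
    A ↦ CB
    B ↦ AB
    C ↦ A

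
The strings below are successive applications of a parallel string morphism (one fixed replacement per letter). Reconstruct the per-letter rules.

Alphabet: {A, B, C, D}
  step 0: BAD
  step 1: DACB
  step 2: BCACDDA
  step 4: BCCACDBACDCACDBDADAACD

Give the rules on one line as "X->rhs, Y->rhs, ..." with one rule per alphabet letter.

  step 1 ⇒ step 2: DACB ⇒ B·C·ACD·DA
    A ↦ C
    B ↦ DA
    C ↦ ACD
    D ↦ B

A->C, B->DA, C->ACD, D->B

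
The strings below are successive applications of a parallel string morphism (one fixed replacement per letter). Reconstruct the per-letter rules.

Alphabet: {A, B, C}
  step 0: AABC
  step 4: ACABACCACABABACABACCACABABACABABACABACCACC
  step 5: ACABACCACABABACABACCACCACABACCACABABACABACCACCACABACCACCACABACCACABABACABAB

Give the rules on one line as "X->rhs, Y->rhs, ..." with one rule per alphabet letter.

A->AC, B->C, C->AB

  step 4 ⇒ step 5: ACABACCACABABACABACCACABABACABABACABACCACC ⇒ AC·AB·AC·C·AC·AB·AB·AC·AB·AC·C·AC·C·AC·AB·AC·C·AC·AB·AB·AC·AB·AC·C·AC·C·AC·AB·AC·C·AC·C·AC·AB·AC·C·AC·AB·AB·AC·AB·AB
    A ↦ AC
    B ↦ C
    C ↦ AB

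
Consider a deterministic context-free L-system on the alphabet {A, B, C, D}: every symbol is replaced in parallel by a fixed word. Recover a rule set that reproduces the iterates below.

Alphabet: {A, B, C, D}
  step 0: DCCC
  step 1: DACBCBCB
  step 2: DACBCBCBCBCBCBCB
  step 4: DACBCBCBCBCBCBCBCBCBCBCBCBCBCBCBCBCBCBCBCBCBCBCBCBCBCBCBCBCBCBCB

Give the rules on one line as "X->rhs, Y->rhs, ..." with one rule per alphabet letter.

A->CB, B->CB, C->CB, D->DA

  step 1 ⇒ step 2: DACBCBCB ⇒ DA·CB·CB·CB·CB·CB·CB·CB
    A ↦ CB
    B ↦ CB
    C ↦ CB
    D ↦ DA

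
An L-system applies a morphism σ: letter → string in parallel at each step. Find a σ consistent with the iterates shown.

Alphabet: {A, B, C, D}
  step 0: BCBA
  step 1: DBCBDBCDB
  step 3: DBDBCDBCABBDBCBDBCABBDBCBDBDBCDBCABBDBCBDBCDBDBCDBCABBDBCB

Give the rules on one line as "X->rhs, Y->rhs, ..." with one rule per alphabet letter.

  step 0 ⇒ step 1: BCBA ⇒ DBC·B·DBC·DB
    A ↦ DB
    B ↦ DBC
    C ↦ B
    D ↦ ABB  (constrained at step 1)

A->DB, B->DBC, C->B, D->ABB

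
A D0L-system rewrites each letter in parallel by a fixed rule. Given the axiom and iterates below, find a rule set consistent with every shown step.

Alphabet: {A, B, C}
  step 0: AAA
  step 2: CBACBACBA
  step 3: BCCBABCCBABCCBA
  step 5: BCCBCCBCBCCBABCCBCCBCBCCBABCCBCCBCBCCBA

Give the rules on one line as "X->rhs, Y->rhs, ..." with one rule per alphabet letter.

  step 2 ⇒ step 3: CBACBACBA ⇒ BC·C·BA·BC·C·BA·BC·C·BA
    A ↦ BA
    B ↦ C
    C ↦ BC

A->BA, B->C, C->BC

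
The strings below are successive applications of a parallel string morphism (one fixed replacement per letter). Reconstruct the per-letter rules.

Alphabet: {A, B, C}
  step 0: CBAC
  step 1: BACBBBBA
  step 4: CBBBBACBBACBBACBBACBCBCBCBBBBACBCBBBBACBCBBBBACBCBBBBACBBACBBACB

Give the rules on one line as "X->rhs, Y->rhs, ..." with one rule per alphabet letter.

A->BB, B->CB, C->BA

  step 0 ⇒ step 1: CBAC ⇒ BA·CB·BB·BA
    A ↦ BB
    B ↦ CB
    C ↦ BA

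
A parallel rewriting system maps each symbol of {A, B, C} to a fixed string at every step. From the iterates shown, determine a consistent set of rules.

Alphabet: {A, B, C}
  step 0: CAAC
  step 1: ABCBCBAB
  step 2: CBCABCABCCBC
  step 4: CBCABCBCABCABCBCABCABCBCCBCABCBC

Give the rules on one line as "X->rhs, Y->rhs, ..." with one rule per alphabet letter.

  step 1 ⇒ step 2: ABCBCBAB ⇒ CB·C·AB·C·AB·C·CB·C
    A ↦ CB
    B ↦ C
    C ↦ AB

A->CB, B->C, C->AB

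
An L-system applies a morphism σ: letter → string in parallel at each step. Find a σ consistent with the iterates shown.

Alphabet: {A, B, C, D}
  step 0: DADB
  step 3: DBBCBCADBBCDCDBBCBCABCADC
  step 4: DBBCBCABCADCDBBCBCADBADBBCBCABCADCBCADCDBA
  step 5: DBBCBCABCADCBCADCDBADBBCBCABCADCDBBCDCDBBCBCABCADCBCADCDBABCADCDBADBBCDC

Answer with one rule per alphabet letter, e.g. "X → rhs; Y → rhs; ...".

  step 4 ⇒ step 5: DBBCBCABCADCDBBCBCADBADBBCBCABCADCBCADCDBA ⇒ DB·BC·BC·A·BC·A·DC·BC·A·DC·DB·A·DB·BC·BC·A·BC·A·DC·DB·BC·DC·DB·BC·BC·A·BC·A·DC·BC·A·DC·DB·A·BC·A·DC·DB·A·DB·BC·DC
    A ↦ DC
    B ↦ BC
    C ↦ A
    D ↦ DB

A->DC, B->BC, C->A, D->DB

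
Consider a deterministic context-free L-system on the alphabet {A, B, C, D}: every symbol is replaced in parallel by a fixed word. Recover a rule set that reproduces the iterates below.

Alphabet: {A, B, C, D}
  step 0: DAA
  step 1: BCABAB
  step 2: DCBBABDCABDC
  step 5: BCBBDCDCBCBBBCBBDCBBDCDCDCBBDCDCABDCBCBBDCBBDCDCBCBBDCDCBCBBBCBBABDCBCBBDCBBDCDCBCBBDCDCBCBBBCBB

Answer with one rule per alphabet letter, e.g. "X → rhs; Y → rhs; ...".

  step 1 ⇒ step 2: BCABAB ⇒ DC·BB·AB·DC·AB·DC
    A ↦ AB
    B ↦ DC
    C ↦ BB
  step 0 ⇒ step 1: DAA ⇒ BC·AB·AB
    D ↦ BC

A->AB, B->DC, C->BB, D->BC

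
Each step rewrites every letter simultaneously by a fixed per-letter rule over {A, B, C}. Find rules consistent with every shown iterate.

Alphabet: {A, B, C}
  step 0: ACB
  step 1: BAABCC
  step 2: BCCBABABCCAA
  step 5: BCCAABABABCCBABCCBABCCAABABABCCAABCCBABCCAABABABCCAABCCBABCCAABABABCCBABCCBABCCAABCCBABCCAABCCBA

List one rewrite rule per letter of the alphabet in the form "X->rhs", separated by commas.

  step 1 ⇒ step 2: BAABCC ⇒ BCC·BA·BA·BCC·A·A
    A ↦ BA
    B ↦ BCC
    C ↦ A

A->BA, B->BCC, C->A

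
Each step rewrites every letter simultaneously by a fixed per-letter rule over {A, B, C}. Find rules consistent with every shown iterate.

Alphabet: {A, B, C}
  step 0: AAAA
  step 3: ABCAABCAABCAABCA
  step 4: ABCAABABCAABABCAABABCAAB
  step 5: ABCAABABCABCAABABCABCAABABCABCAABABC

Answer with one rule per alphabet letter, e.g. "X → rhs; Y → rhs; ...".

A->AB, B->C, C->A

  step 4 ⇒ step 5: ABCAABABCAABABCAABABCAAB ⇒ AB·C·A·AB·AB·C·AB·C·A·AB·AB·C·AB·C·A·AB·AB·C·AB·C·A·AB·AB·C
    A ↦ AB
    B ↦ C
    C ↦ A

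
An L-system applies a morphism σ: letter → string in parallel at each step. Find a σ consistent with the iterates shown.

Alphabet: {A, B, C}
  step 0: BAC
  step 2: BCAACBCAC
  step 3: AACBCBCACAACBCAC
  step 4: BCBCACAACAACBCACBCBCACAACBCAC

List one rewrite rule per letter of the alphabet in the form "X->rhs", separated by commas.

  step 3 ⇒ step 4: AACBCBCACAACBCAC ⇒ BC·BC·AC·A·AC·A·AC·BC·AC·BC·BC·AC·A·AC·BC·AC
    A ↦ BC
    B ↦ A
    C ↦ AC

A->BC, B->A, C->AC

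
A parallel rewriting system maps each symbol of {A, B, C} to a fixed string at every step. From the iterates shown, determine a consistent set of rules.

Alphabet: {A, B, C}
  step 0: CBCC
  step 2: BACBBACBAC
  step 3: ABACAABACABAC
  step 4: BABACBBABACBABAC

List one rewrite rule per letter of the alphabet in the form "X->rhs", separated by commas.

  step 3 ⇒ step 4: ABACAABACABAC ⇒ B·A·B·AC·B·B·A·B·AC·B·A·B·AC
    A ↦ B
    B ↦ A
    C ↦ AC

A->B, B->A, C->AC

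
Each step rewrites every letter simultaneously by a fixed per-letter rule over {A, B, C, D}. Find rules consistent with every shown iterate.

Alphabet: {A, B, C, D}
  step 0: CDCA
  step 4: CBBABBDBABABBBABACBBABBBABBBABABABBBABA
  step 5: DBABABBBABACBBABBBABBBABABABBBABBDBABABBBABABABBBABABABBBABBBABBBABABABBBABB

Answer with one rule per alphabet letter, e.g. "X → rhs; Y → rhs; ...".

  step 4 ⇒ step 5: CBBABBDBABABBBABACBBABBBABBBABABABBBABA ⇒ D·BA·BA·BB·BA·BA·CB·BA·BB·BA·BB·BA·BA·BA·BB·BA·BB·D·BA·BA·BB·BA·BA·BA·BB·BA·BA·BA·BB·BA·BB·BA·BB·BA·BA·BA·BB·BA·BB
    A ↦ BB
    B ↦ BA
    C ↦ D
    D ↦ CB

A->BB, B->BA, C->D, D->CB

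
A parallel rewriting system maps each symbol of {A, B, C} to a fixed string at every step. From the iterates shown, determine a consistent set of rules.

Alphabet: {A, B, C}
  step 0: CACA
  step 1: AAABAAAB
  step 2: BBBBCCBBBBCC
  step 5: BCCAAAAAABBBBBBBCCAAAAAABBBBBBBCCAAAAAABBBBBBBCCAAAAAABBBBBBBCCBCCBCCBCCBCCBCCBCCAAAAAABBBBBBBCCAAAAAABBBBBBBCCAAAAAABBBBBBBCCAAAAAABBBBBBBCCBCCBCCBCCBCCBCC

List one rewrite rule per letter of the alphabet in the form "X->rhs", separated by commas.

A->B, B->BCC, C->AAA

  step 1 ⇒ step 2: AAABAAAB ⇒ B·B·B·BCC·B·B·B·BCC
    A ↦ B
    B ↦ BCC
  step 0 ⇒ step 1: CACA ⇒ AAA·B·AAA·B
    C ↦ AAA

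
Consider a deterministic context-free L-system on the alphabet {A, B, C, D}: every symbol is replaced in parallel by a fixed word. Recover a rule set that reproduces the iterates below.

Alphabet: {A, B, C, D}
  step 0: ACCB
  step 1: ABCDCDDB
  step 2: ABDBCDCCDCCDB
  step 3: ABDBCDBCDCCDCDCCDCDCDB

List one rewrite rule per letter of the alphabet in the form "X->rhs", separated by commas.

  step 2 ⇒ step 3: ABDBCDCCDCCDB ⇒ AB·DB·C·DB·CD·C·CD·CD·C·CD·CD·C·DB
    A ↦ AB
    B ↦ DB
    C ↦ CD
    D ↦ C

A->AB, B->DB, C->CD, D->C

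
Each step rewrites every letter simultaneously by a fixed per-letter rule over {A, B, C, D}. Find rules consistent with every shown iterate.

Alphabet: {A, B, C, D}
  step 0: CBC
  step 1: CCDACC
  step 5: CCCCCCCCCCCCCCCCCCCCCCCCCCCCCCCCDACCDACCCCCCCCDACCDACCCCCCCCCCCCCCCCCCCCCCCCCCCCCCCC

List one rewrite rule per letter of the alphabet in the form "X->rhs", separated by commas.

A->CB, B->DA, C->CC, D->B

  step 0 ⇒ step 1: CBC ⇒ CC·DA·CC
    B ↦ DA
    C ↦ CC
    A ↦ CB  (constrained at step 1)
    D ↦ B  (constrained at step 1)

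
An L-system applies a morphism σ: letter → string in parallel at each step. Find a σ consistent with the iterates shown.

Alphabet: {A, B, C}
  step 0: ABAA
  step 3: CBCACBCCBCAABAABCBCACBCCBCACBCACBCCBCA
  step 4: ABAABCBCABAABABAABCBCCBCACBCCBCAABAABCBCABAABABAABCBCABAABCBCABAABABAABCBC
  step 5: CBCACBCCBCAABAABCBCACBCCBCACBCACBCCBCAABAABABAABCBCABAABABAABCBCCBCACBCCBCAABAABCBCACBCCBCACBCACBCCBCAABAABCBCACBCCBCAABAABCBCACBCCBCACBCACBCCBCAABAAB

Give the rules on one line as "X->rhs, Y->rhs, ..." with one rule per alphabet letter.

A->CBC, B->A, C->AB

  step 4 ⇒ step 5: ABAABCBCABAABABAABCBCCBCACBCCBCAABAABCBCABAABABAABCBCABAABCBCABAABABAABCBC ⇒ CBC·A·CBC·CBC·A·AB·A·AB·CBC·A·CBC·CBC·A·CBC·A·CBC·CBC·A·AB·A·AB·AB·A·AB·CBC·AB·A·AB·AB·A·AB·CBC·CBC·A·CBC·CBC·A·AB·A·AB·CBC·A·CBC·CBC·A·CBC·A·CBC·CBC·A·AB·A·AB·CBC·A·CBC·CBC·A·AB·A·AB·CBC·A·CBC·CBC·A·CBC·A·CBC·CBC·A·AB·A·AB
    A ↦ CBC
    B ↦ A
    C ↦ AB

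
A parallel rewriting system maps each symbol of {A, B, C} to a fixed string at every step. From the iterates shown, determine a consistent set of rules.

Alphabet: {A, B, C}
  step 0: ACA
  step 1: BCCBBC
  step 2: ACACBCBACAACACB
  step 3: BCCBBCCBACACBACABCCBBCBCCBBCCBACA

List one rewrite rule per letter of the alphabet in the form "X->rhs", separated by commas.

A->BC, B->ACA, C->CB

  step 2 ⇒ step 3: ACACBCBACAACACB ⇒ BC·CB·BC·CB·ACA·CB·ACA·BC·CB·BC·BC·CB·BC·CB·ACA
    A ↦ BC
    B ↦ ACA
    C ↦ CB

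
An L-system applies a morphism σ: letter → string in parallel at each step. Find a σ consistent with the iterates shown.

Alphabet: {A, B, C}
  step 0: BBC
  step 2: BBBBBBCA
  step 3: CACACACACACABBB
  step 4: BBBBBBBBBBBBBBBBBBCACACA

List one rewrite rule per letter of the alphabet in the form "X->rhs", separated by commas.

  step 3 ⇒ step 4: CACACACACACABBB ⇒ B·BB·B·BB·B·BB·B·BB·B·BB·B·BB·CA·CA·CA
    A ↦ BB
    B ↦ CA
    C ↦ B

A->BB, B->CA, C->B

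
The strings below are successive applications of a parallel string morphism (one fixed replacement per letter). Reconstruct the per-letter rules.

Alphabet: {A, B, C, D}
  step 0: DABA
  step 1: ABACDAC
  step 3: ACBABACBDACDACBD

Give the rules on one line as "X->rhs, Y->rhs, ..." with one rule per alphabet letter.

A->AC, B->D, C->B, D->AB

  step 0 ⇒ step 1: DABA ⇒ AB·AC·D·AC
    A ↦ AC
    B ↦ D
    D ↦ AB
    C ↦ B  (constrained at step 1)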